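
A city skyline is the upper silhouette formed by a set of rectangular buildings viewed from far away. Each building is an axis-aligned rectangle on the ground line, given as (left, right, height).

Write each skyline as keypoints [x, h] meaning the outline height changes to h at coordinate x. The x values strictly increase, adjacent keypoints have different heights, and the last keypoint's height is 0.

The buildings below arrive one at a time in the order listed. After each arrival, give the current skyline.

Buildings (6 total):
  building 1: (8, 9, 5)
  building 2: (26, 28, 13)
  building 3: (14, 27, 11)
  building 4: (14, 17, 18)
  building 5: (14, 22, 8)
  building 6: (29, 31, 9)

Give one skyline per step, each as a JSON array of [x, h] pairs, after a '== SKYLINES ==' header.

== SKYLINES ==
[[8,5],[9,0]]
[[8,5],[9,0],[26,13],[28,0]]
[[8,5],[9,0],[14,11],[26,13],[28,0]]
[[8,5],[9,0],[14,18],[17,11],[26,13],[28,0]]
[[8,5],[9,0],[14,18],[17,11],[26,13],[28,0]]
[[8,5],[9,0],[14,18],[17,11],[26,13],[28,0],[29,9],[31,0]]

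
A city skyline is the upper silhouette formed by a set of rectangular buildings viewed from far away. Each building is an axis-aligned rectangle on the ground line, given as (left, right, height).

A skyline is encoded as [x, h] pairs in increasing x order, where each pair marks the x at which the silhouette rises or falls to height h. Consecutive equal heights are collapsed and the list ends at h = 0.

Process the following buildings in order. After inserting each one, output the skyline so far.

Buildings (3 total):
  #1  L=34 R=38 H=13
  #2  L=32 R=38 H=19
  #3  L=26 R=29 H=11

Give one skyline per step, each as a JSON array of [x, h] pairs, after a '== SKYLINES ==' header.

== SKYLINES ==
[[34,13],[38,0]]
[[32,19],[38,0]]
[[26,11],[29,0],[32,19],[38,0]]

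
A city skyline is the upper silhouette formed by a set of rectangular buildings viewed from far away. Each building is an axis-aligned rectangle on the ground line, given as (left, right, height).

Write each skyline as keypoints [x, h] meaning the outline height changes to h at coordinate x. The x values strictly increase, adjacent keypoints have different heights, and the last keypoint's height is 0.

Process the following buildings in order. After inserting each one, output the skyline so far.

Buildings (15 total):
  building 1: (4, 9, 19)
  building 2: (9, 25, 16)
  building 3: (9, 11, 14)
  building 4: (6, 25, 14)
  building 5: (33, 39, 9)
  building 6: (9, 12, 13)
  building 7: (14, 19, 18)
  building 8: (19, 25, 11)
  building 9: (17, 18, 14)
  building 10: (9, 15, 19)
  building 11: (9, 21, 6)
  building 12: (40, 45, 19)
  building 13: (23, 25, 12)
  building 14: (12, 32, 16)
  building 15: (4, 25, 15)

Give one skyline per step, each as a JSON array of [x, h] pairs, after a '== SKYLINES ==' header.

== SKYLINES ==
[[4,19],[9,0]]
[[4,19],[9,16],[25,0]]
[[4,19],[9,16],[25,0]]
[[4,19],[9,16],[25,0]]
[[4,19],[9,16],[25,0],[33,9],[39,0]]
[[4,19],[9,16],[25,0],[33,9],[39,0]]
[[4,19],[9,16],[14,18],[19,16],[25,0],[33,9],[39,0]]
[[4,19],[9,16],[14,18],[19,16],[25,0],[33,9],[39,0]]
[[4,19],[9,16],[14,18],[19,16],[25,0],[33,9],[39,0]]
[[4,19],[15,18],[19,16],[25,0],[33,9],[39,0]]
[[4,19],[15,18],[19,16],[25,0],[33,9],[39,0]]
[[4,19],[15,18],[19,16],[25,0],[33,9],[39,0],[40,19],[45,0]]
[[4,19],[15,18],[19,16],[25,0],[33,9],[39,0],[40,19],[45,0]]
[[4,19],[15,18],[19,16],[32,0],[33,9],[39,0],[40,19],[45,0]]
[[4,19],[15,18],[19,16],[32,0],[33,9],[39,0],[40,19],[45,0]]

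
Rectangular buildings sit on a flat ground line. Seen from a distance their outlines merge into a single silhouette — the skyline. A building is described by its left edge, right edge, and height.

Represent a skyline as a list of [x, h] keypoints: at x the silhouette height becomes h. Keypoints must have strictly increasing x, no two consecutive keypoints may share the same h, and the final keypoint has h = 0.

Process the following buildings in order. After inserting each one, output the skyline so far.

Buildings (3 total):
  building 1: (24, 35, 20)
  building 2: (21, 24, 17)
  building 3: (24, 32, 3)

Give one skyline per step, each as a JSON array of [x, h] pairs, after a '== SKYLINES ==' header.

== SKYLINES ==
[[24,20],[35,0]]
[[21,17],[24,20],[35,0]]
[[21,17],[24,20],[35,0]]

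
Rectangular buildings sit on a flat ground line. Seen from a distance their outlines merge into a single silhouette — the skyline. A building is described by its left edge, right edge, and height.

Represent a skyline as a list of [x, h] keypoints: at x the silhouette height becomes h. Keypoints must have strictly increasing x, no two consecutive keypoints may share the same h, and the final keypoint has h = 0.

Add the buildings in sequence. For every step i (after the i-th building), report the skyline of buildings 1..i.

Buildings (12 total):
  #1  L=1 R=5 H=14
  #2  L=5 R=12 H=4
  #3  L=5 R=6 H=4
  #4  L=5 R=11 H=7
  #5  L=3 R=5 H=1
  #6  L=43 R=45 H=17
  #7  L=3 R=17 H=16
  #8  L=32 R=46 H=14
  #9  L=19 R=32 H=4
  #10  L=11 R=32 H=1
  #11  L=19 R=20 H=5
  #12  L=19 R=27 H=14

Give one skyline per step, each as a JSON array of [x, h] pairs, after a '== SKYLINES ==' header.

== SKYLINES ==
[[1,14],[5,0]]
[[1,14],[5,4],[12,0]]
[[1,14],[5,4],[12,0]]
[[1,14],[5,7],[11,4],[12,0]]
[[1,14],[5,7],[11,4],[12,0]]
[[1,14],[5,7],[11,4],[12,0],[43,17],[45,0]]
[[1,14],[3,16],[17,0],[43,17],[45,0]]
[[1,14],[3,16],[17,0],[32,14],[43,17],[45,14],[46,0]]
[[1,14],[3,16],[17,0],[19,4],[32,14],[43,17],[45,14],[46,0]]
[[1,14],[3,16],[17,1],[19,4],[32,14],[43,17],[45,14],[46,0]]
[[1,14],[3,16],[17,1],[19,5],[20,4],[32,14],[43,17],[45,14],[46,0]]
[[1,14],[3,16],[17,1],[19,14],[27,4],[32,14],[43,17],[45,14],[46,0]]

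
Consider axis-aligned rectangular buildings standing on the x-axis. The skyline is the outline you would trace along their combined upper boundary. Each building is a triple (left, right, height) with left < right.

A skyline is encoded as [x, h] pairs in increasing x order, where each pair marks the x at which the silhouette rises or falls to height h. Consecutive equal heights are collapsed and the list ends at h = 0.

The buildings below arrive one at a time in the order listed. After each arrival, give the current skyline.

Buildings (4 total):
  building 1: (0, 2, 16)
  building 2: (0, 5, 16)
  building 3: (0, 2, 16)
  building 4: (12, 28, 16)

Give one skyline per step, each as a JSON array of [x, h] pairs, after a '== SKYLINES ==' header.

== SKYLINES ==
[[0,16],[2,0]]
[[0,16],[5,0]]
[[0,16],[5,0]]
[[0,16],[5,0],[12,16],[28,0]]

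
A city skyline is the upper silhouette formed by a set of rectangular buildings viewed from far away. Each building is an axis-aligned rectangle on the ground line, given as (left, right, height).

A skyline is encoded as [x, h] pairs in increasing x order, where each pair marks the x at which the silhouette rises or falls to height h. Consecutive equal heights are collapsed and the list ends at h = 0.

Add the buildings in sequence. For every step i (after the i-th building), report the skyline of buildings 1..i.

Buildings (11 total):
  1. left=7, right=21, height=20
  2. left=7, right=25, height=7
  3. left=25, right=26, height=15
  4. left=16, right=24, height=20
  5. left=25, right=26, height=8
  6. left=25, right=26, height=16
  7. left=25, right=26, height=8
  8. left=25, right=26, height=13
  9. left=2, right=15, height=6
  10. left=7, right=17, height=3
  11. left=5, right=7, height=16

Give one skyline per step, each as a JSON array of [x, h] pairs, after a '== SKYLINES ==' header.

== SKYLINES ==
[[7,20],[21,0]]
[[7,20],[21,7],[25,0]]
[[7,20],[21,7],[25,15],[26,0]]
[[7,20],[24,7],[25,15],[26,0]]
[[7,20],[24,7],[25,15],[26,0]]
[[7,20],[24,7],[25,16],[26,0]]
[[7,20],[24,7],[25,16],[26,0]]
[[7,20],[24,7],[25,16],[26,0]]
[[2,6],[7,20],[24,7],[25,16],[26,0]]
[[2,6],[7,20],[24,7],[25,16],[26,0]]
[[2,6],[5,16],[7,20],[24,7],[25,16],[26,0]]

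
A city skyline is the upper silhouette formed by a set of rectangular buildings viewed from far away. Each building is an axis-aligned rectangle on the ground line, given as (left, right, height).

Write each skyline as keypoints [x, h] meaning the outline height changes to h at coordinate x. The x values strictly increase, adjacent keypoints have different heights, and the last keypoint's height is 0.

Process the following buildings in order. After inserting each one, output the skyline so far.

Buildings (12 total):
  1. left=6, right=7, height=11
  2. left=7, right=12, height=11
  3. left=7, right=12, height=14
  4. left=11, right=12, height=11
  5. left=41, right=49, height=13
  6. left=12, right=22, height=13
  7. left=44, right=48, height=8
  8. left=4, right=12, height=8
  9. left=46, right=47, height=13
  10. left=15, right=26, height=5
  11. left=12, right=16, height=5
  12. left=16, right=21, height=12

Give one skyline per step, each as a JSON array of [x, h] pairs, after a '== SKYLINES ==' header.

== SKYLINES ==
[[6,11],[7,0]]
[[6,11],[12,0]]
[[6,11],[7,14],[12,0]]
[[6,11],[7,14],[12,0]]
[[6,11],[7,14],[12,0],[41,13],[49,0]]
[[6,11],[7,14],[12,13],[22,0],[41,13],[49,0]]
[[6,11],[7,14],[12,13],[22,0],[41,13],[49,0]]
[[4,8],[6,11],[7,14],[12,13],[22,0],[41,13],[49,0]]
[[4,8],[6,11],[7,14],[12,13],[22,0],[41,13],[49,0]]
[[4,8],[6,11],[7,14],[12,13],[22,5],[26,0],[41,13],[49,0]]
[[4,8],[6,11],[7,14],[12,13],[22,5],[26,0],[41,13],[49,0]]
[[4,8],[6,11],[7,14],[12,13],[22,5],[26,0],[41,13],[49,0]]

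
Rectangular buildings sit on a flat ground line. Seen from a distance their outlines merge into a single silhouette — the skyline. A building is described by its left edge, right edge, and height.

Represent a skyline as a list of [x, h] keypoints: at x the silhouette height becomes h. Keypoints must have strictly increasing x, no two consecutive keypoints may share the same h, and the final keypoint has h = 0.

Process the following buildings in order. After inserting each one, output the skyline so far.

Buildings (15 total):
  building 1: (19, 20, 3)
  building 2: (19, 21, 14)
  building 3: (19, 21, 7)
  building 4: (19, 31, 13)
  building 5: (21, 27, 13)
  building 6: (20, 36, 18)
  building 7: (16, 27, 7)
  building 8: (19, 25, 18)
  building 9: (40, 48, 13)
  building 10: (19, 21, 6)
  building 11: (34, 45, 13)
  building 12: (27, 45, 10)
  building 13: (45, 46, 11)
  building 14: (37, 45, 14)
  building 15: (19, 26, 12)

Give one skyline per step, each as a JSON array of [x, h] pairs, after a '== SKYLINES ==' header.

== SKYLINES ==
[[19,3],[20,0]]
[[19,14],[21,0]]
[[19,14],[21,0]]
[[19,14],[21,13],[31,0]]
[[19,14],[21,13],[31,0]]
[[19,14],[20,18],[36,0]]
[[16,7],[19,14],[20,18],[36,0]]
[[16,7],[19,18],[36,0]]
[[16,7],[19,18],[36,0],[40,13],[48,0]]
[[16,7],[19,18],[36,0],[40,13],[48,0]]
[[16,7],[19,18],[36,13],[48,0]]
[[16,7],[19,18],[36,13],[48,0]]
[[16,7],[19,18],[36,13],[48,0]]
[[16,7],[19,18],[36,13],[37,14],[45,13],[48,0]]
[[16,7],[19,18],[36,13],[37,14],[45,13],[48,0]]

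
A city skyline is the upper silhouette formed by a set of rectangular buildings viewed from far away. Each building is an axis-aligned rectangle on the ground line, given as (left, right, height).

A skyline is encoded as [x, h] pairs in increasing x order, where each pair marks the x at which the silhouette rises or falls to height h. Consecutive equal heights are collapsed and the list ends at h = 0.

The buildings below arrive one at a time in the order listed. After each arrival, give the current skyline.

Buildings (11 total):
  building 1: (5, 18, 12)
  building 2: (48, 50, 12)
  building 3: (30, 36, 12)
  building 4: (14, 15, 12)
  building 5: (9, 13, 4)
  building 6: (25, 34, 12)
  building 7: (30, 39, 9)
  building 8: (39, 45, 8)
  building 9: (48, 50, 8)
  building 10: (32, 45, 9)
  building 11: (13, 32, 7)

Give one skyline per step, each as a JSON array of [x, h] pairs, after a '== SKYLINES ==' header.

== SKYLINES ==
[[5,12],[18,0]]
[[5,12],[18,0],[48,12],[50,0]]
[[5,12],[18,0],[30,12],[36,0],[48,12],[50,0]]
[[5,12],[18,0],[30,12],[36,0],[48,12],[50,0]]
[[5,12],[18,0],[30,12],[36,0],[48,12],[50,0]]
[[5,12],[18,0],[25,12],[36,0],[48,12],[50,0]]
[[5,12],[18,0],[25,12],[36,9],[39,0],[48,12],[50,0]]
[[5,12],[18,0],[25,12],[36,9],[39,8],[45,0],[48,12],[50,0]]
[[5,12],[18,0],[25,12],[36,9],[39,8],[45,0],[48,12],[50,0]]
[[5,12],[18,0],[25,12],[36,9],[45,0],[48,12],[50,0]]
[[5,12],[18,7],[25,12],[36,9],[45,0],[48,12],[50,0]]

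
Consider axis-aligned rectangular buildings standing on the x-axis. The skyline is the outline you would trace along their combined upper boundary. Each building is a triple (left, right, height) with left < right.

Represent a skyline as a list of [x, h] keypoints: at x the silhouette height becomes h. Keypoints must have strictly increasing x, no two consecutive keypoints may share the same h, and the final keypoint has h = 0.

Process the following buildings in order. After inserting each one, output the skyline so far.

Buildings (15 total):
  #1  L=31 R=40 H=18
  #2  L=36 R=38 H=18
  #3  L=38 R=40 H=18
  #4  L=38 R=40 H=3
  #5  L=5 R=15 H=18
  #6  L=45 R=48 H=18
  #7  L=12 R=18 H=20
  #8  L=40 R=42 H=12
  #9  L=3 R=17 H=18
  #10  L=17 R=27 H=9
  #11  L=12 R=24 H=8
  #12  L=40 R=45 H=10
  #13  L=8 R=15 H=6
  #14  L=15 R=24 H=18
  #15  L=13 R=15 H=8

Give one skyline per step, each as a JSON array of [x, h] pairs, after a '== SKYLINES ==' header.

== SKYLINES ==
[[31,18],[40,0]]
[[31,18],[40,0]]
[[31,18],[40,0]]
[[31,18],[40,0]]
[[5,18],[15,0],[31,18],[40,0]]
[[5,18],[15,0],[31,18],[40,0],[45,18],[48,0]]
[[5,18],[12,20],[18,0],[31,18],[40,0],[45,18],[48,0]]
[[5,18],[12,20],[18,0],[31,18],[40,12],[42,0],[45,18],[48,0]]
[[3,18],[12,20],[18,0],[31,18],[40,12],[42,0],[45,18],[48,0]]
[[3,18],[12,20],[18,9],[27,0],[31,18],[40,12],[42,0],[45,18],[48,0]]
[[3,18],[12,20],[18,9],[27,0],[31,18],[40,12],[42,0],[45,18],[48,0]]
[[3,18],[12,20],[18,9],[27,0],[31,18],[40,12],[42,10],[45,18],[48,0]]
[[3,18],[12,20],[18,9],[27,0],[31,18],[40,12],[42,10],[45,18],[48,0]]
[[3,18],[12,20],[18,18],[24,9],[27,0],[31,18],[40,12],[42,10],[45,18],[48,0]]
[[3,18],[12,20],[18,18],[24,9],[27,0],[31,18],[40,12],[42,10],[45,18],[48,0]]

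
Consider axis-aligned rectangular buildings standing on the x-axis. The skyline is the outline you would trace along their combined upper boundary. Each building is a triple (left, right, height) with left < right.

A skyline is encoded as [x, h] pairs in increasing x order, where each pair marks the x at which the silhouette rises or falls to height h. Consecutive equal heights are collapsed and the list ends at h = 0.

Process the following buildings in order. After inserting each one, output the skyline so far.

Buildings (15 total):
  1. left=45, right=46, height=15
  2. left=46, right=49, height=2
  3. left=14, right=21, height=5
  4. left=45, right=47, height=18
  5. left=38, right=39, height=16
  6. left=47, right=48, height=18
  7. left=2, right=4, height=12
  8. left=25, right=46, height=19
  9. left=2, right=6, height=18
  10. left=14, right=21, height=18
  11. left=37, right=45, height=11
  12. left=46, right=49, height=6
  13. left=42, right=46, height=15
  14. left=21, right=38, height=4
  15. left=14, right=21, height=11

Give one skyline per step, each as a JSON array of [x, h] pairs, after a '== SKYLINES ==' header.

== SKYLINES ==
[[45,15],[46,0]]
[[45,15],[46,2],[49,0]]
[[14,5],[21,0],[45,15],[46,2],[49,0]]
[[14,5],[21,0],[45,18],[47,2],[49,0]]
[[14,5],[21,0],[38,16],[39,0],[45,18],[47,2],[49,0]]
[[14,5],[21,0],[38,16],[39,0],[45,18],[48,2],[49,0]]
[[2,12],[4,0],[14,5],[21,0],[38,16],[39,0],[45,18],[48,2],[49,0]]
[[2,12],[4,0],[14,5],[21,0],[25,19],[46,18],[48,2],[49,0]]
[[2,18],[6,0],[14,5],[21,0],[25,19],[46,18],[48,2],[49,0]]
[[2,18],[6,0],[14,18],[21,0],[25,19],[46,18],[48,2],[49,0]]
[[2,18],[6,0],[14,18],[21,0],[25,19],[46,18],[48,2],[49,0]]
[[2,18],[6,0],[14,18],[21,0],[25,19],[46,18],[48,6],[49,0]]
[[2,18],[6,0],[14,18],[21,0],[25,19],[46,18],[48,6],[49,0]]
[[2,18],[6,0],[14,18],[21,4],[25,19],[46,18],[48,6],[49,0]]
[[2,18],[6,0],[14,18],[21,4],[25,19],[46,18],[48,6],[49,0]]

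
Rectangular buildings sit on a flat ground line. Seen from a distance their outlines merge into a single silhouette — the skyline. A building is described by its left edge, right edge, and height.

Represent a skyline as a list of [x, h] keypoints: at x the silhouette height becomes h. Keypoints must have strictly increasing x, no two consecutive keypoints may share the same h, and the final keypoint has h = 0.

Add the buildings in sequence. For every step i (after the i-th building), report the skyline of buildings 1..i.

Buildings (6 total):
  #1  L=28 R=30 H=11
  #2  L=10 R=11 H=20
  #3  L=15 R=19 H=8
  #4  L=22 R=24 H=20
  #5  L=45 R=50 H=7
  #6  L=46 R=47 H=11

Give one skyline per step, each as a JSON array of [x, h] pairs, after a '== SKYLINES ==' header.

== SKYLINES ==
[[28,11],[30,0]]
[[10,20],[11,0],[28,11],[30,0]]
[[10,20],[11,0],[15,8],[19,0],[28,11],[30,0]]
[[10,20],[11,0],[15,8],[19,0],[22,20],[24,0],[28,11],[30,0]]
[[10,20],[11,0],[15,8],[19,0],[22,20],[24,0],[28,11],[30,0],[45,7],[50,0]]
[[10,20],[11,0],[15,8],[19,0],[22,20],[24,0],[28,11],[30,0],[45,7],[46,11],[47,7],[50,0]]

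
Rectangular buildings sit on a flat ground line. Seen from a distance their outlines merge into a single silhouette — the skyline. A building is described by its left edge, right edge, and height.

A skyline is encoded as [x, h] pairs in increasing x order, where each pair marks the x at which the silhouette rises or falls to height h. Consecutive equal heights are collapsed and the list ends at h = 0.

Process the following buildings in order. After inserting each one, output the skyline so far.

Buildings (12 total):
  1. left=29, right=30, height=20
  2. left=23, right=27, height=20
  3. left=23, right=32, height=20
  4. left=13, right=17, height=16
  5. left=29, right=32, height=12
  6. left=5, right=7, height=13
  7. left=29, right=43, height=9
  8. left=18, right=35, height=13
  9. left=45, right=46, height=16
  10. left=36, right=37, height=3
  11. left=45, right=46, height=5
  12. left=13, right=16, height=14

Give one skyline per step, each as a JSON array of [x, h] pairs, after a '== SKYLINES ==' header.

== SKYLINES ==
[[29,20],[30,0]]
[[23,20],[27,0],[29,20],[30,0]]
[[23,20],[32,0]]
[[13,16],[17,0],[23,20],[32,0]]
[[13,16],[17,0],[23,20],[32,0]]
[[5,13],[7,0],[13,16],[17,0],[23,20],[32,0]]
[[5,13],[7,0],[13,16],[17,0],[23,20],[32,9],[43,0]]
[[5,13],[7,0],[13,16],[17,0],[18,13],[23,20],[32,13],[35,9],[43,0]]
[[5,13],[7,0],[13,16],[17,0],[18,13],[23,20],[32,13],[35,9],[43,0],[45,16],[46,0]]
[[5,13],[7,0],[13,16],[17,0],[18,13],[23,20],[32,13],[35,9],[43,0],[45,16],[46,0]]
[[5,13],[7,0],[13,16],[17,0],[18,13],[23,20],[32,13],[35,9],[43,0],[45,16],[46,0]]
[[5,13],[7,0],[13,16],[17,0],[18,13],[23,20],[32,13],[35,9],[43,0],[45,16],[46,0]]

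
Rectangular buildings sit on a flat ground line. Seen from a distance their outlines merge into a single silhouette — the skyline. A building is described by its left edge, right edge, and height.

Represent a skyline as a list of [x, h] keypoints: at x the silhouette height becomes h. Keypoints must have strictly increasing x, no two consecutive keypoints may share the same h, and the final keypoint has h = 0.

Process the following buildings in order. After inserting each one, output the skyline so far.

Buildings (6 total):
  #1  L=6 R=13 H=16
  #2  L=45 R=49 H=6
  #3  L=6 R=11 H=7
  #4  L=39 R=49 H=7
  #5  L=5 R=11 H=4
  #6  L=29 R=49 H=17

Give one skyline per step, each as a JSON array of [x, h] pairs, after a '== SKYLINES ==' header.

== SKYLINES ==
[[6,16],[13,0]]
[[6,16],[13,0],[45,6],[49,0]]
[[6,16],[13,0],[45,6],[49,0]]
[[6,16],[13,0],[39,7],[49,0]]
[[5,4],[6,16],[13,0],[39,7],[49,0]]
[[5,4],[6,16],[13,0],[29,17],[49,0]]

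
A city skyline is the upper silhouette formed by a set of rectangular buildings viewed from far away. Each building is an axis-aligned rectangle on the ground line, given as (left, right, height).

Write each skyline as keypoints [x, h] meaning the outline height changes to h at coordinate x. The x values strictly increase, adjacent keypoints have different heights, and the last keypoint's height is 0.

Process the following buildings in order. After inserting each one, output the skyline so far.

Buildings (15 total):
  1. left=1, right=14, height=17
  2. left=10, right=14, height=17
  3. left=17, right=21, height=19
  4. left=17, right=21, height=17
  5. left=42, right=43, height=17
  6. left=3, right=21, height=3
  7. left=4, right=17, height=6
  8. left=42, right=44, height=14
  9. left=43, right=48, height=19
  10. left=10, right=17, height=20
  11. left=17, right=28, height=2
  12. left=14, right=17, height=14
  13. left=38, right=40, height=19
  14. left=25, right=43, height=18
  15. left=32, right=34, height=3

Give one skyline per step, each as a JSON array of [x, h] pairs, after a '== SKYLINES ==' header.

== SKYLINES ==
[[1,17],[14,0]]
[[1,17],[14,0]]
[[1,17],[14,0],[17,19],[21,0]]
[[1,17],[14,0],[17,19],[21,0]]
[[1,17],[14,0],[17,19],[21,0],[42,17],[43,0]]
[[1,17],[14,3],[17,19],[21,0],[42,17],[43,0]]
[[1,17],[14,6],[17,19],[21,0],[42,17],[43,0]]
[[1,17],[14,6],[17,19],[21,0],[42,17],[43,14],[44,0]]
[[1,17],[14,6],[17,19],[21,0],[42,17],[43,19],[48,0]]
[[1,17],[10,20],[17,19],[21,0],[42,17],[43,19],[48,0]]
[[1,17],[10,20],[17,19],[21,2],[28,0],[42,17],[43,19],[48,0]]
[[1,17],[10,20],[17,19],[21,2],[28,0],[42,17],[43,19],[48,0]]
[[1,17],[10,20],[17,19],[21,2],[28,0],[38,19],[40,0],[42,17],[43,19],[48,0]]
[[1,17],[10,20],[17,19],[21,2],[25,18],[38,19],[40,18],[43,19],[48,0]]
[[1,17],[10,20],[17,19],[21,2],[25,18],[38,19],[40,18],[43,19],[48,0]]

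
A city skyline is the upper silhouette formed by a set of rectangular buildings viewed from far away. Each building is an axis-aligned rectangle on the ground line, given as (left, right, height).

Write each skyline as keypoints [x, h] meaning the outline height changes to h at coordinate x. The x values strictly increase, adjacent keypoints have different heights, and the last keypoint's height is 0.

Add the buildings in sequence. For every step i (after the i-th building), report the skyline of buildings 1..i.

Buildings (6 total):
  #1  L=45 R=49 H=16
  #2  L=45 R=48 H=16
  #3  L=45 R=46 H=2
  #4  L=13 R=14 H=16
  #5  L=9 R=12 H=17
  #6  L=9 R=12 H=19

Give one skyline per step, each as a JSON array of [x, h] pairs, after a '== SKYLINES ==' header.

== SKYLINES ==
[[45,16],[49,0]]
[[45,16],[49,0]]
[[45,16],[49,0]]
[[13,16],[14,0],[45,16],[49,0]]
[[9,17],[12,0],[13,16],[14,0],[45,16],[49,0]]
[[9,19],[12,0],[13,16],[14,0],[45,16],[49,0]]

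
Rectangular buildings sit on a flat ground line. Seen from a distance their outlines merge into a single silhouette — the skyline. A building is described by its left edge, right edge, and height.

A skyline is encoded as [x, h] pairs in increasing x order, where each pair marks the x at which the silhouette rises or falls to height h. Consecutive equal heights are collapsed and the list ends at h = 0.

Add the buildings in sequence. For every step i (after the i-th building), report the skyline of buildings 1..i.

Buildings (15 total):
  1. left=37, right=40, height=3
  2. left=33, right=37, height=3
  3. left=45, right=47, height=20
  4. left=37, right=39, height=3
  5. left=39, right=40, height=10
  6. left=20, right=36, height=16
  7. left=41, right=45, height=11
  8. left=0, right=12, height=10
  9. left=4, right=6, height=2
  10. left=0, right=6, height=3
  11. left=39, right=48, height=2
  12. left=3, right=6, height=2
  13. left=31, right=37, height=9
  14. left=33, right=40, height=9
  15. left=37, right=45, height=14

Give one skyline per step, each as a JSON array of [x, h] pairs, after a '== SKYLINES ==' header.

== SKYLINES ==
[[37,3],[40,0]]
[[33,3],[40,0]]
[[33,3],[40,0],[45,20],[47,0]]
[[33,3],[40,0],[45,20],[47,0]]
[[33,3],[39,10],[40,0],[45,20],[47,0]]
[[20,16],[36,3],[39,10],[40,0],[45,20],[47,0]]
[[20,16],[36,3],[39,10],[40,0],[41,11],[45,20],[47,0]]
[[0,10],[12,0],[20,16],[36,3],[39,10],[40,0],[41,11],[45,20],[47,0]]
[[0,10],[12,0],[20,16],[36,3],[39,10],[40,0],[41,11],[45,20],[47,0]]
[[0,10],[12,0],[20,16],[36,3],[39,10],[40,0],[41,11],[45,20],[47,0]]
[[0,10],[12,0],[20,16],[36,3],[39,10],[40,2],[41,11],[45,20],[47,2],[48,0]]
[[0,10],[12,0],[20,16],[36,3],[39,10],[40,2],[41,11],[45,20],[47,2],[48,0]]
[[0,10],[12,0],[20,16],[36,9],[37,3],[39,10],[40,2],[41,11],[45,20],[47,2],[48,0]]
[[0,10],[12,0],[20,16],[36,9],[39,10],[40,2],[41,11],[45,20],[47,2],[48,0]]
[[0,10],[12,0],[20,16],[36,9],[37,14],[45,20],[47,2],[48,0]]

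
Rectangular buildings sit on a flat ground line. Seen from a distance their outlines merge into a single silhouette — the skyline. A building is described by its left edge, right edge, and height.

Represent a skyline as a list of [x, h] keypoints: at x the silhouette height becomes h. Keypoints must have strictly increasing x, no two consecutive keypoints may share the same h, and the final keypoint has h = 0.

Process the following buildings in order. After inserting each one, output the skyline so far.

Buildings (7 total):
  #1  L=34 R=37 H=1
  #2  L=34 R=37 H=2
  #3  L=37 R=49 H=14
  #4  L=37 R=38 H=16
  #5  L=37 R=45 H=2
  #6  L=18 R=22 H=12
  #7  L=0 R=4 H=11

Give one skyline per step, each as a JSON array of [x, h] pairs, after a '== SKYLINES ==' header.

== SKYLINES ==
[[34,1],[37,0]]
[[34,2],[37,0]]
[[34,2],[37,14],[49,0]]
[[34,2],[37,16],[38,14],[49,0]]
[[34,2],[37,16],[38,14],[49,0]]
[[18,12],[22,0],[34,2],[37,16],[38,14],[49,0]]
[[0,11],[4,0],[18,12],[22,0],[34,2],[37,16],[38,14],[49,0]]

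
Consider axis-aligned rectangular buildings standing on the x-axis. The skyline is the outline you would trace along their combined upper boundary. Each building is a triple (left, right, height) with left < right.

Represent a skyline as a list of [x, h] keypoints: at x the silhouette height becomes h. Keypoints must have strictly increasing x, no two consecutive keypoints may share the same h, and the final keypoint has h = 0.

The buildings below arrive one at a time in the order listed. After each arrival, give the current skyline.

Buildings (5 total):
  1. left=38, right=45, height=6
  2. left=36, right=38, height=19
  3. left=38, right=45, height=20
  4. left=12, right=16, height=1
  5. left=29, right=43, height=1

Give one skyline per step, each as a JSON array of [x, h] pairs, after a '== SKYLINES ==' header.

== SKYLINES ==
[[38,6],[45,0]]
[[36,19],[38,6],[45,0]]
[[36,19],[38,20],[45,0]]
[[12,1],[16,0],[36,19],[38,20],[45,0]]
[[12,1],[16,0],[29,1],[36,19],[38,20],[45,0]]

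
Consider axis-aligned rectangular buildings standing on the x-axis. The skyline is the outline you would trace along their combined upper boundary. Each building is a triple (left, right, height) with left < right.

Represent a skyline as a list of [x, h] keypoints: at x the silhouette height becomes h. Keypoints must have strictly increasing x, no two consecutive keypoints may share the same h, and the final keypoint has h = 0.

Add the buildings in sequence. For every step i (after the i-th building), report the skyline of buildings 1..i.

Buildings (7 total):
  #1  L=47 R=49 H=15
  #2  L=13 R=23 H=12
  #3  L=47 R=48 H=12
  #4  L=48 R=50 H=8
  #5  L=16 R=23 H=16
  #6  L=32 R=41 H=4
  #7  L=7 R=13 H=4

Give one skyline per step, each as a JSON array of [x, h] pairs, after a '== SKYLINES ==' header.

== SKYLINES ==
[[47,15],[49,0]]
[[13,12],[23,0],[47,15],[49,0]]
[[13,12],[23,0],[47,15],[49,0]]
[[13,12],[23,0],[47,15],[49,8],[50,0]]
[[13,12],[16,16],[23,0],[47,15],[49,8],[50,0]]
[[13,12],[16,16],[23,0],[32,4],[41,0],[47,15],[49,8],[50,0]]
[[7,4],[13,12],[16,16],[23,0],[32,4],[41,0],[47,15],[49,8],[50,0]]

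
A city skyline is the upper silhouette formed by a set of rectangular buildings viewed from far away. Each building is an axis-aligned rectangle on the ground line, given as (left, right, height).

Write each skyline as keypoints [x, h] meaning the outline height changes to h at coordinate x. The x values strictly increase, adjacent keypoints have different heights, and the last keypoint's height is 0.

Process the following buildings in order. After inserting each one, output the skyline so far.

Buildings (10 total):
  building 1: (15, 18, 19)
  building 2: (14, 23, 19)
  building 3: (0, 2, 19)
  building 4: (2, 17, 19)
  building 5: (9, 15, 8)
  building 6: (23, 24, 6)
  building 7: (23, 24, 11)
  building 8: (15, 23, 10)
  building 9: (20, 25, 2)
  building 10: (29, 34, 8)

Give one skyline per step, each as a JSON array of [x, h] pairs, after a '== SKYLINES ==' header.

== SKYLINES ==
[[15,19],[18,0]]
[[14,19],[23,0]]
[[0,19],[2,0],[14,19],[23,0]]
[[0,19],[23,0]]
[[0,19],[23,0]]
[[0,19],[23,6],[24,0]]
[[0,19],[23,11],[24,0]]
[[0,19],[23,11],[24,0]]
[[0,19],[23,11],[24,2],[25,0]]
[[0,19],[23,11],[24,2],[25,0],[29,8],[34,0]]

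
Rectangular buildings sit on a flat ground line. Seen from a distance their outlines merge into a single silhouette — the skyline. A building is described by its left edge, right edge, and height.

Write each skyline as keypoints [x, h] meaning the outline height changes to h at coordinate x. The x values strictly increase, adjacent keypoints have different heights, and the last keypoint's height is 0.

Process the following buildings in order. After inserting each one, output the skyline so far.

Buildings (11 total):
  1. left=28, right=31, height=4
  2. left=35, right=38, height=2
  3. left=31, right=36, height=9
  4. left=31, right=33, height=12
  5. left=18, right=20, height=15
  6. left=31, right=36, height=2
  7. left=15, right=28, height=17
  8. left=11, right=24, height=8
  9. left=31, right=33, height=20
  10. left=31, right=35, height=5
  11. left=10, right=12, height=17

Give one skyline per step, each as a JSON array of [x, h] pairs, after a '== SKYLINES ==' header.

== SKYLINES ==
[[28,4],[31,0]]
[[28,4],[31,0],[35,2],[38,0]]
[[28,4],[31,9],[36,2],[38,0]]
[[28,4],[31,12],[33,9],[36,2],[38,0]]
[[18,15],[20,0],[28,4],[31,12],[33,9],[36,2],[38,0]]
[[18,15],[20,0],[28,4],[31,12],[33,9],[36,2],[38,0]]
[[15,17],[28,4],[31,12],[33,9],[36,2],[38,0]]
[[11,8],[15,17],[28,4],[31,12],[33,9],[36,2],[38,0]]
[[11,8],[15,17],[28,4],[31,20],[33,9],[36,2],[38,0]]
[[11,8],[15,17],[28,4],[31,20],[33,9],[36,2],[38,0]]
[[10,17],[12,8],[15,17],[28,4],[31,20],[33,9],[36,2],[38,0]]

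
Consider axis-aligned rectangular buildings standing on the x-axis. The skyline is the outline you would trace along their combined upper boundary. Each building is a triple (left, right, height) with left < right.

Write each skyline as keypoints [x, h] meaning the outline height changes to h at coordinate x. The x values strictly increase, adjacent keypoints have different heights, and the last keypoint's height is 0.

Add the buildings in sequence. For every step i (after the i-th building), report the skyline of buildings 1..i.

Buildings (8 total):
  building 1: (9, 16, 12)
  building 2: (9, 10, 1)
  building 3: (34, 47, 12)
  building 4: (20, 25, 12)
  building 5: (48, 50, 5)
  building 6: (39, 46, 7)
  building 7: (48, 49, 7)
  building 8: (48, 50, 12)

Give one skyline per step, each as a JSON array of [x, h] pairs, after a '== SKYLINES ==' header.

== SKYLINES ==
[[9,12],[16,0]]
[[9,12],[16,0]]
[[9,12],[16,0],[34,12],[47,0]]
[[9,12],[16,0],[20,12],[25,0],[34,12],[47,0]]
[[9,12],[16,0],[20,12],[25,0],[34,12],[47,0],[48,5],[50,0]]
[[9,12],[16,0],[20,12],[25,0],[34,12],[47,0],[48,5],[50,0]]
[[9,12],[16,0],[20,12],[25,0],[34,12],[47,0],[48,7],[49,5],[50,0]]
[[9,12],[16,0],[20,12],[25,0],[34,12],[47,0],[48,12],[50,0]]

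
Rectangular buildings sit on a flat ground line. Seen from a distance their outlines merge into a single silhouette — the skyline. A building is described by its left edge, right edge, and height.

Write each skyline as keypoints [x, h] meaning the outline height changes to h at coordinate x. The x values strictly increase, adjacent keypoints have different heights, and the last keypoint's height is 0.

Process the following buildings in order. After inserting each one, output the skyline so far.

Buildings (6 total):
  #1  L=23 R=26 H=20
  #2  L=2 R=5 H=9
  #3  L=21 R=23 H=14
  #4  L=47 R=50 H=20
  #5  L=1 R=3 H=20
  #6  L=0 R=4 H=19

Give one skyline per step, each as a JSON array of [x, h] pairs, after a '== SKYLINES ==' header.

== SKYLINES ==
[[23,20],[26,0]]
[[2,9],[5,0],[23,20],[26,0]]
[[2,9],[5,0],[21,14],[23,20],[26,0]]
[[2,9],[5,0],[21,14],[23,20],[26,0],[47,20],[50,0]]
[[1,20],[3,9],[5,0],[21,14],[23,20],[26,0],[47,20],[50,0]]
[[0,19],[1,20],[3,19],[4,9],[5,0],[21,14],[23,20],[26,0],[47,20],[50,0]]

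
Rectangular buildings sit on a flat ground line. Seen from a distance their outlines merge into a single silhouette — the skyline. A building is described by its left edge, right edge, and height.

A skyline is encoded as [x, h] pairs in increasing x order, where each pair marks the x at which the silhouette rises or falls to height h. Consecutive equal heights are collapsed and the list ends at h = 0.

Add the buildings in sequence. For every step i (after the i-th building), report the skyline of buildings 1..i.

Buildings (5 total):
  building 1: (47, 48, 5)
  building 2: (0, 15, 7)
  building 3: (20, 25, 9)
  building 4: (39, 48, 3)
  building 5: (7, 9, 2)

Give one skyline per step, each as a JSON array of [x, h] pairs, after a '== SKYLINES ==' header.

== SKYLINES ==
[[47,5],[48,0]]
[[0,7],[15,0],[47,5],[48,0]]
[[0,7],[15,0],[20,9],[25,0],[47,5],[48,0]]
[[0,7],[15,0],[20,9],[25,0],[39,3],[47,5],[48,0]]
[[0,7],[15,0],[20,9],[25,0],[39,3],[47,5],[48,0]]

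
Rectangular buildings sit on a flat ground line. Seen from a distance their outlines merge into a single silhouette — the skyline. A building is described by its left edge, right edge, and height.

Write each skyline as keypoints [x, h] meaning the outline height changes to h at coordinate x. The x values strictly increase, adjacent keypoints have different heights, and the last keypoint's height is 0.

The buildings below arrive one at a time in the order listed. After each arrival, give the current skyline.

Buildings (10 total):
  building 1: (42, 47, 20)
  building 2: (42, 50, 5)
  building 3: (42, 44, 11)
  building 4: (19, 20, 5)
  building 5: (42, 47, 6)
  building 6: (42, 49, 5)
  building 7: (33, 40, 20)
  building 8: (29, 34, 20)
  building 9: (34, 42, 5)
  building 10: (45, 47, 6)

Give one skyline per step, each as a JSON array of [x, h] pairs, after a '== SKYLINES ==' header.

== SKYLINES ==
[[42,20],[47,0]]
[[42,20],[47,5],[50,0]]
[[42,20],[47,5],[50,0]]
[[19,5],[20,0],[42,20],[47,5],[50,0]]
[[19,5],[20,0],[42,20],[47,5],[50,0]]
[[19,5],[20,0],[42,20],[47,5],[50,0]]
[[19,5],[20,0],[33,20],[40,0],[42,20],[47,5],[50,0]]
[[19,5],[20,0],[29,20],[40,0],[42,20],[47,5],[50,0]]
[[19,5],[20,0],[29,20],[40,5],[42,20],[47,5],[50,0]]
[[19,5],[20,0],[29,20],[40,5],[42,20],[47,5],[50,0]]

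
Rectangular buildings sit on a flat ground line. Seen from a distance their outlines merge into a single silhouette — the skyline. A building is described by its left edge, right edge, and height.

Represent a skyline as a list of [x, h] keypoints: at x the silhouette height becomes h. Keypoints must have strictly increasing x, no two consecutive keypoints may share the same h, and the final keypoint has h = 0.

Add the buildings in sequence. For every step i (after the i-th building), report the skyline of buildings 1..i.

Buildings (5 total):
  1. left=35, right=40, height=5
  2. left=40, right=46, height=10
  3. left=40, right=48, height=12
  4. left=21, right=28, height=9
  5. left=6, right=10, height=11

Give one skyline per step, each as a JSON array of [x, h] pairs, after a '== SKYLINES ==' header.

== SKYLINES ==
[[35,5],[40,0]]
[[35,5],[40,10],[46,0]]
[[35,5],[40,12],[48,0]]
[[21,9],[28,0],[35,5],[40,12],[48,0]]
[[6,11],[10,0],[21,9],[28,0],[35,5],[40,12],[48,0]]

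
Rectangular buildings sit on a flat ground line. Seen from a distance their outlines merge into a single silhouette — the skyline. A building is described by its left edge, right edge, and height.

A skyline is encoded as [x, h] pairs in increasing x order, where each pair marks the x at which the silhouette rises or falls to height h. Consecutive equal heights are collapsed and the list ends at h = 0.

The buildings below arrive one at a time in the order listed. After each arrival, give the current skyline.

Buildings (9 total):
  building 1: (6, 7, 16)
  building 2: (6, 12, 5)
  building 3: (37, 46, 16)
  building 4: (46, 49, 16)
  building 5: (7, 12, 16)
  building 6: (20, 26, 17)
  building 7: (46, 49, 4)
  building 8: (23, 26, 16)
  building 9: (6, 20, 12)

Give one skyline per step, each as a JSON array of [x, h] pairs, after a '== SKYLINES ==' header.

== SKYLINES ==
[[6,16],[7,0]]
[[6,16],[7,5],[12,0]]
[[6,16],[7,5],[12,0],[37,16],[46,0]]
[[6,16],[7,5],[12,0],[37,16],[49,0]]
[[6,16],[12,0],[37,16],[49,0]]
[[6,16],[12,0],[20,17],[26,0],[37,16],[49,0]]
[[6,16],[12,0],[20,17],[26,0],[37,16],[49,0]]
[[6,16],[12,0],[20,17],[26,0],[37,16],[49,0]]
[[6,16],[12,12],[20,17],[26,0],[37,16],[49,0]]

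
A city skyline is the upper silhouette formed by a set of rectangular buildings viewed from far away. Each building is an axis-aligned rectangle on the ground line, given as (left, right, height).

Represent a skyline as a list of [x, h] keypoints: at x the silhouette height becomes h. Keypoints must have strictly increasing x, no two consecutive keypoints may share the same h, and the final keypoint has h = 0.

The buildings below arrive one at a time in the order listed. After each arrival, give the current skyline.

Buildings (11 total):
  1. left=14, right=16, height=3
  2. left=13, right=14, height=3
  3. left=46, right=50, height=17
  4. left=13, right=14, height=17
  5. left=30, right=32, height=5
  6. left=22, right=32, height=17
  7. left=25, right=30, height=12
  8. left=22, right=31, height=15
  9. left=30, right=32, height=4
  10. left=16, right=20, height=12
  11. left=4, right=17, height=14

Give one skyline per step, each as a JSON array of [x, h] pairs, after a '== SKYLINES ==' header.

== SKYLINES ==
[[14,3],[16,0]]
[[13,3],[16,0]]
[[13,3],[16,0],[46,17],[50,0]]
[[13,17],[14,3],[16,0],[46,17],[50,0]]
[[13,17],[14,3],[16,0],[30,5],[32,0],[46,17],[50,0]]
[[13,17],[14,3],[16,0],[22,17],[32,0],[46,17],[50,0]]
[[13,17],[14,3],[16,0],[22,17],[32,0],[46,17],[50,0]]
[[13,17],[14,3],[16,0],[22,17],[32,0],[46,17],[50,0]]
[[13,17],[14,3],[16,0],[22,17],[32,0],[46,17],[50,0]]
[[13,17],[14,3],[16,12],[20,0],[22,17],[32,0],[46,17],[50,0]]
[[4,14],[13,17],[14,14],[17,12],[20,0],[22,17],[32,0],[46,17],[50,0]]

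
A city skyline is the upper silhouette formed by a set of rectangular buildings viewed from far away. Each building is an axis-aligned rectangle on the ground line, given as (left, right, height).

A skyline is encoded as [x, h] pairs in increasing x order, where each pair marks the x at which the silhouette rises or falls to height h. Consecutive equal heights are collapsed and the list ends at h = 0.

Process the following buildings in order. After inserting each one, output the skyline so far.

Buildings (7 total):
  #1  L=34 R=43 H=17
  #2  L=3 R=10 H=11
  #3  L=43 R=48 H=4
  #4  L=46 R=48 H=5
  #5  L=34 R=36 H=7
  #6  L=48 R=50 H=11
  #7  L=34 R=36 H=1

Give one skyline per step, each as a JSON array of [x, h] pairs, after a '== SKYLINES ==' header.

== SKYLINES ==
[[34,17],[43,0]]
[[3,11],[10,0],[34,17],[43,0]]
[[3,11],[10,0],[34,17],[43,4],[48,0]]
[[3,11],[10,0],[34,17],[43,4],[46,5],[48,0]]
[[3,11],[10,0],[34,17],[43,4],[46,5],[48,0]]
[[3,11],[10,0],[34,17],[43,4],[46,5],[48,11],[50,0]]
[[3,11],[10,0],[34,17],[43,4],[46,5],[48,11],[50,0]]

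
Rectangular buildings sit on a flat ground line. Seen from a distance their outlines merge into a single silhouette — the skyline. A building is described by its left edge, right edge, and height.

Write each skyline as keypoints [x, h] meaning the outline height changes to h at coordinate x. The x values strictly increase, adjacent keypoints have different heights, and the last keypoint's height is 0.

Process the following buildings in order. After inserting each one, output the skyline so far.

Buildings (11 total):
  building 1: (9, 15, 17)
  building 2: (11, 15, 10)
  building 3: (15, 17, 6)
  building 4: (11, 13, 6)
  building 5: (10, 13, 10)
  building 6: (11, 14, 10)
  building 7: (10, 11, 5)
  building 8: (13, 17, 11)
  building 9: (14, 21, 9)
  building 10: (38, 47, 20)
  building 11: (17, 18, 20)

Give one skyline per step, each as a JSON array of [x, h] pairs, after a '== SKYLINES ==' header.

== SKYLINES ==
[[9,17],[15,0]]
[[9,17],[15,0]]
[[9,17],[15,6],[17,0]]
[[9,17],[15,6],[17,0]]
[[9,17],[15,6],[17,0]]
[[9,17],[15,6],[17,0]]
[[9,17],[15,6],[17,0]]
[[9,17],[15,11],[17,0]]
[[9,17],[15,11],[17,9],[21,0]]
[[9,17],[15,11],[17,9],[21,0],[38,20],[47,0]]
[[9,17],[15,11],[17,20],[18,9],[21,0],[38,20],[47,0]]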